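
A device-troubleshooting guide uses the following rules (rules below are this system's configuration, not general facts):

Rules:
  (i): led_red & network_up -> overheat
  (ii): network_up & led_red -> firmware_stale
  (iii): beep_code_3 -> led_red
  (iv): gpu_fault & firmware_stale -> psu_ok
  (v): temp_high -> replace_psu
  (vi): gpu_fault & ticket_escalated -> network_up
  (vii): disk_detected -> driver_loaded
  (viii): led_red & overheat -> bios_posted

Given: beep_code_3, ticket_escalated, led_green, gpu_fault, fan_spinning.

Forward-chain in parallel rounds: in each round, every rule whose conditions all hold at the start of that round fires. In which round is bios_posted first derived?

3

[1] (iii) [beep_code_3 -> led_red]; (vi) [gpu_fault & ticket_escalated -> network_up]. ⇒ new: led_red, network_up.
[2] (i) [led_red & network_up -> overheat]; (ii) [network_up & led_red -> firmware_stale]. ⇒ new: overheat, firmware_stale.
[3] (iv) [gpu_fault & firmware_stale -> psu_ok]; (viii) [led_red & overheat -> bios_posted]. ⇒ new: psu_ok, bios_posted.
bios_posted first appears in round 3.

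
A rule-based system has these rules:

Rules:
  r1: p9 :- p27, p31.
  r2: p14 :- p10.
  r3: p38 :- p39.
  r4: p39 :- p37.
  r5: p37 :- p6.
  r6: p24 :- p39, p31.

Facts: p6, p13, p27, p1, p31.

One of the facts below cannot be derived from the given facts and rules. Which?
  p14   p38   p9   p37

[1] r1 [p9 :- p27, p31.]; r5 [p37 :- p6.]. ⇒ new: p9, p37.
[2] r4 [p39 :- p37.]. ⇒ new: p39.
[3] r3 [p38 :- p39.]; r6 [p24 :- p39, p31.]. ⇒ new: p38, p24.
Derived: p37 (round 1), p9 (round 1), p38 (round 3). p14 never appears in any round.

p14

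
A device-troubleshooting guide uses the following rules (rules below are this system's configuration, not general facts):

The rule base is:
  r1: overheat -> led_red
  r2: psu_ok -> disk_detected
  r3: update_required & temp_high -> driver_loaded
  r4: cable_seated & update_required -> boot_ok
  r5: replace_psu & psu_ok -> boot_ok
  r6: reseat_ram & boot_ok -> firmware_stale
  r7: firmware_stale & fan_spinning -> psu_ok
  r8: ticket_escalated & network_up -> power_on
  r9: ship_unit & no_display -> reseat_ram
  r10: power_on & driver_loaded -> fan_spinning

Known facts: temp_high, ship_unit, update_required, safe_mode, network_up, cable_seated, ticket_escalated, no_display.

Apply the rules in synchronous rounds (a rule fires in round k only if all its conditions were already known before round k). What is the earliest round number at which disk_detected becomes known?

Round 1 — r3, r4, r8, r9, derive driver_loaded, boot_ok, power_on, reseat_ram.
Round 2 — r6, r10, derive firmware_stale, fan_spinning.
Round 3 — r7, derive psu_ok.
Round 4 — r2, derive disk_detected.
disk_detected first appears in round 4.

4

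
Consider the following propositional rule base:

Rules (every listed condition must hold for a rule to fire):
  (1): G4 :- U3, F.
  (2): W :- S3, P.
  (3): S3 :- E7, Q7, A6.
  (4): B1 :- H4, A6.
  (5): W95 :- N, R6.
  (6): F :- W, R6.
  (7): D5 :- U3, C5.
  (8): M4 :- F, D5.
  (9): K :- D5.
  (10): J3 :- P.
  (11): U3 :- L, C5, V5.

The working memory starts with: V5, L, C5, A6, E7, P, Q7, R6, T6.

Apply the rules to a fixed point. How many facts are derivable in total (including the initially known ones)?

18

[1] (3) [S3 :- E7, Q7, A6.]; (10) [J3 :- P.]; (11) [U3 :- L, C5, V5.]. ⇒ new: S3, J3, U3.
[2] (2) [W :- S3, P.]; (7) [D5 :- U3, C5.]. ⇒ new: W, D5.
[3] (6) [F :- W, R6.]; (9) [K :- D5.]. ⇒ new: F, K.
[4] (1) [G4 :- U3, F.]; (8) [M4 :- F, D5.]. ⇒ new: G4, M4.
Closure: {A6, C5, D5, E7, F, G4, J3, K, L, M4, P, Q7, R6, S3, T6, U3, V5, W} — 18 facts.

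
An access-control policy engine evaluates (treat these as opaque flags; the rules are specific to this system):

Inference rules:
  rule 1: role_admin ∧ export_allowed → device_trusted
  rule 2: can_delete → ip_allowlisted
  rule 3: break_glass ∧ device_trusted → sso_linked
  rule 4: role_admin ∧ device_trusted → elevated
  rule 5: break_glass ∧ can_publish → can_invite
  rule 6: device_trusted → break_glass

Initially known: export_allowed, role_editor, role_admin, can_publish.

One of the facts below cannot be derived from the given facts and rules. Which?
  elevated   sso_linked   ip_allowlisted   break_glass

ip_allowlisted

Round 1 fires rule 1, giving device_trusted.
Round 2 fires rule 4, rule 6, giving elevated, break_glass.
Round 3 fires rule 3, rule 5, giving sso_linked, can_invite.
Derived: break_glass (round 2), elevated (round 2), sso_linked (round 3). ip_allowlisted never appears in any round.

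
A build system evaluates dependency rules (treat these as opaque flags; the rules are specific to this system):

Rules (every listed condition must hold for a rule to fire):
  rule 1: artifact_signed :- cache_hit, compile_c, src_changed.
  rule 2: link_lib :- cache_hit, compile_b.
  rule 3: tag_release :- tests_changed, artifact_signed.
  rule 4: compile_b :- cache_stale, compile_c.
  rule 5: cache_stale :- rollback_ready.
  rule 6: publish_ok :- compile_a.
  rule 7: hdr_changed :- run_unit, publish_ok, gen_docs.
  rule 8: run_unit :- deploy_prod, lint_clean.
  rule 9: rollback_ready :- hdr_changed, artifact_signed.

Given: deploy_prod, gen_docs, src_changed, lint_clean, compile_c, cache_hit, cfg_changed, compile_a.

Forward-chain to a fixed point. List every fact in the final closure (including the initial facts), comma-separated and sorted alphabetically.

artifact_signed, cache_hit, cache_stale, cfg_changed, compile_a, compile_b, compile_c, deploy_prod, gen_docs, hdr_changed, link_lib, lint_clean, publish_ok, rollback_ready, run_unit, src_changed

Round 1: rule 1 [artifact_signed :- cache_hit, compile_c, src_changed.]; rule 6 [publish_ok :- compile_a.]; rule 8 [run_unit :- deploy_prod, lint_clean.]. Adds artifact_signed, publish_ok, run_unit.
Round 2: rule 7 [hdr_changed :- run_unit, publish_ok, gen_docs.]. Adds hdr_changed.
Round 3: rule 9 [rollback_ready :- hdr_changed, artifact_signed.]. Adds rollback_ready.
Round 4: rule 5 [cache_stale :- rollback_ready.]. Adds cache_stale.
Round 5: rule 4 [compile_b :- cache_stale, compile_c.]. Adds compile_b.
Round 6: rule 2 [link_lib :- cache_hit, compile_b.]. Adds link_lib.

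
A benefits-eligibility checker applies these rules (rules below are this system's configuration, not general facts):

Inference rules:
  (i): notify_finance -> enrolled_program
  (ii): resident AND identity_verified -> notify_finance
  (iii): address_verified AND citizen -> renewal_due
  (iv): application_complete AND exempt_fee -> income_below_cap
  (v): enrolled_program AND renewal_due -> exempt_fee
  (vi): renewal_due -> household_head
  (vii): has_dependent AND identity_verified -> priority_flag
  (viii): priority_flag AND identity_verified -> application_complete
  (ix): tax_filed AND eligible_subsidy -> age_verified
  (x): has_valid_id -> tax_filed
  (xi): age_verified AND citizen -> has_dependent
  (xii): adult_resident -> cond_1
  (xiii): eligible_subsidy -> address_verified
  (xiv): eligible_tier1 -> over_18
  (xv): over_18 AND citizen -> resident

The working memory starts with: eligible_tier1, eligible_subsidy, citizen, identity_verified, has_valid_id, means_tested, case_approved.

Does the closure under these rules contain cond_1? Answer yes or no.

Round 1 fires (x), (xiii), (xiv), giving tax_filed, address_verified, over_18.
Round 2 fires (iii), (ix), (xv), giving renewal_due, age_verified, resident.
Round 3 fires (ii), (vi), (xi), giving notify_finance, household_head, has_dependent.
Round 4 fires (i), (vii), giving enrolled_program, priority_flag.
Round 5 fires (v), (viii), giving exempt_fee, application_complete.
Round 6 fires (iv), giving income_below_cap.
Fixed point reached. cond_1 is concluded only by (xii); (xii) needs adult_resident (never derived).

no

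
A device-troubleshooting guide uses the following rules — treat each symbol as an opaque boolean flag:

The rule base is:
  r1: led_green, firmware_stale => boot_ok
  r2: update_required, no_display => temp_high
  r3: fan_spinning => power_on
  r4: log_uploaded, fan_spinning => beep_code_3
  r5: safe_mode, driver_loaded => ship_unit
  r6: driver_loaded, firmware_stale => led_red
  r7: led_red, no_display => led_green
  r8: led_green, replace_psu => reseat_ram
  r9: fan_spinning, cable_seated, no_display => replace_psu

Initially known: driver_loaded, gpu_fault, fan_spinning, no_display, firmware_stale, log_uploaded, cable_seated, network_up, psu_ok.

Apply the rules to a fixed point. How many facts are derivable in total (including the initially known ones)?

Round 1 — r3, r4, r6, r9, derive power_on, beep_code_3, led_red, replace_psu.
Round 2 — r7, derive led_green.
Round 3 — r1, r8, derive boot_ok, reseat_ram.
Closure: {beep_code_3, boot_ok, cable_seated, driver_loaded, fan_spinning, firmware_stale, gpu_fault, led_green, led_red, log_uploaded, network_up, no_display, power_on, psu_ok, replace_psu, reseat_ram} — 16 facts.

16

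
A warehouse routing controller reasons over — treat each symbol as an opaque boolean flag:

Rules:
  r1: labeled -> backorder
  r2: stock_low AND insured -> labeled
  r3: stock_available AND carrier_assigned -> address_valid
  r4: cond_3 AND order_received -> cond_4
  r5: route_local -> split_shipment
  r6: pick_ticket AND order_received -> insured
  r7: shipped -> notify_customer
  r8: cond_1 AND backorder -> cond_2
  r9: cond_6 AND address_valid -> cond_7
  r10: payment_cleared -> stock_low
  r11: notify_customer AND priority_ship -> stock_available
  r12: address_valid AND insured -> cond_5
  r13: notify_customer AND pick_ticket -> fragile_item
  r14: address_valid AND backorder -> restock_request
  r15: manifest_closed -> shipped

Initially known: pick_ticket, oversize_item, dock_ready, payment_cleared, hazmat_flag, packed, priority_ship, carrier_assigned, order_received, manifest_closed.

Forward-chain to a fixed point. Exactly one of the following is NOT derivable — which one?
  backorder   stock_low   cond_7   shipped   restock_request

Round 1 fires r6, r10, r15, giving insured, stock_low, shipped.
Round 2 fires r2, r7, giving labeled, notify_customer.
Round 3 fires r1, r11, r13, giving backorder, stock_available, fragile_item.
Round 4 fires r3, giving address_valid.
Round 5 fires r12, r14, giving cond_5, restock_request.
Derived: shipped (round 1), restock_request (round 5), stock_low (round 1), backorder (round 3). cond_7 never appears in any round.

cond_7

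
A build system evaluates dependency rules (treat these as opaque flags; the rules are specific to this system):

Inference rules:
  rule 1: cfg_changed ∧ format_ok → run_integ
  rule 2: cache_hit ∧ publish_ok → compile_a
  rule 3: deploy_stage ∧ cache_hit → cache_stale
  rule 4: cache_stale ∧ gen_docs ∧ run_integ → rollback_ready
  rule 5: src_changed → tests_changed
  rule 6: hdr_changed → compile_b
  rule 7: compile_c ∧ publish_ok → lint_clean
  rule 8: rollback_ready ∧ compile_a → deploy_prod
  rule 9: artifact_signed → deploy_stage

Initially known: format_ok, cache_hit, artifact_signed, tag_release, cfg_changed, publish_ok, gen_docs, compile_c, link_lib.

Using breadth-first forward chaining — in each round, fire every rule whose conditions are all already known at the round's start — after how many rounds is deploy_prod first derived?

[1] rule 1 [cfg_changed ∧ format_ok → run_integ]; rule 2 [cache_hit ∧ publish_ok → compile_a]; rule 7 [compile_c ∧ publish_ok → lint_clean]; rule 9 [artifact_signed → deploy_stage]. ⇒ new: run_integ, compile_a, lint_clean, deploy_stage.
[2] rule 3 [deploy_stage ∧ cache_hit → cache_stale]. ⇒ new: cache_stale.
[3] rule 4 [cache_stale ∧ gen_docs ∧ run_integ → rollback_ready]. ⇒ new: rollback_ready.
[4] rule 8 [rollback_ready ∧ compile_a → deploy_prod]. ⇒ new: deploy_prod.
deploy_prod first appears in round 4.

4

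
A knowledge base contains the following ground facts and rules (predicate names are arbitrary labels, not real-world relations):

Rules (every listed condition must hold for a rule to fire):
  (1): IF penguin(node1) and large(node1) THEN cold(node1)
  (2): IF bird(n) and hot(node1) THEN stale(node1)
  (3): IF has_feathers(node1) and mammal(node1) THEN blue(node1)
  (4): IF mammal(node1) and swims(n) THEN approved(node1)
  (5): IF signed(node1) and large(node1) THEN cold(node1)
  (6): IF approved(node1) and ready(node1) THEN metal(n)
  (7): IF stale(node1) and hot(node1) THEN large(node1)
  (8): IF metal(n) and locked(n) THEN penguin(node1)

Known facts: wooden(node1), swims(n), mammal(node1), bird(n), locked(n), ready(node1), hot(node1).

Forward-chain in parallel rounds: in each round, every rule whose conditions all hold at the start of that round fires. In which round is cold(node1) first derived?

[1] (2) [IF bird(n) and hot(node1) THEN stale(node1)]; (4) [IF mammal(node1) and swims(n) THEN approved(node1)]. ⇒ new: stale(node1), approved(node1).
[2] (6) [IF approved(node1) and ready(node1) THEN metal(n)]; (7) [IF stale(node1) and hot(node1) THEN large(node1)]. ⇒ new: metal(n), large(node1).
[3] (8) [IF metal(n) and locked(n) THEN penguin(node1)]. ⇒ new: penguin(node1).
[4] (1) [IF penguin(node1) and large(node1) THEN cold(node1)]. ⇒ new: cold(node1).
cold(node1) first appears in round 4.

4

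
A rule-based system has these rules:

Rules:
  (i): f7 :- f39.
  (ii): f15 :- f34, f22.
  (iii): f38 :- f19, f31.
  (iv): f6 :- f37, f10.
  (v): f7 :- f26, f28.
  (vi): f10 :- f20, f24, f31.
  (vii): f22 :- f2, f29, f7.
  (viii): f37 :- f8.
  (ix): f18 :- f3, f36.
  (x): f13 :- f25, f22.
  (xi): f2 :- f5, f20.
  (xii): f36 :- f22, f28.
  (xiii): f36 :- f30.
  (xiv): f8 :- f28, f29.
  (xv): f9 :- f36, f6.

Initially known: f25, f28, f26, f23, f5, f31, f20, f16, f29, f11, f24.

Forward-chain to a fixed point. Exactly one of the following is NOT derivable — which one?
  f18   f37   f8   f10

f18

Round 1: (v) [f7 :- f26, f28.]; (vi) [f10 :- f20, f24, f31.]; (xi) [f2 :- f5, f20.]; (xiv) [f8 :- f28, f29.]. Adds f7, f10, f2, f8.
Round 2: (vii) [f22 :- f2, f29, f7.]; (viii) [f37 :- f8.]. Adds f22, f37.
Round 3: (iv) [f6 :- f37, f10.]; (x) [f13 :- f25, f22.]; (xii) [f36 :- f22, f28.]. Adds f6, f13, f36.
Round 4: (xv) [f9 :- f36, f6.]. Adds f9.
Derived: f8 (round 1), f10 (round 1), f37 (round 2). f18 never appears in any round.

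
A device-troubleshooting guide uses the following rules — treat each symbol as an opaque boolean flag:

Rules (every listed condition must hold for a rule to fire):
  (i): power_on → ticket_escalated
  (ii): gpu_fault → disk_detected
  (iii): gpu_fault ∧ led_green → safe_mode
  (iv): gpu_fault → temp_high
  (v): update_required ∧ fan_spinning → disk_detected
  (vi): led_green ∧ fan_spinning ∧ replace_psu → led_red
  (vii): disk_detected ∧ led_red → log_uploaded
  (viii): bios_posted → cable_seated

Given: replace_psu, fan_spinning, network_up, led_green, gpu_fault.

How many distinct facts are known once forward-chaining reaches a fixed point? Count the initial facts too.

10

[1] (ii) [gpu_fault → disk_detected]; (iii) [gpu_fault ∧ led_green → safe_mode]; (iv) [gpu_fault → temp_high]; (vi) [led_green ∧ fan_spinning ∧ replace_psu → led_red]. ⇒ new: disk_detected, safe_mode, temp_high, led_red.
[2] (vii) [disk_detected ∧ led_red → log_uploaded]. ⇒ new: log_uploaded.
Closure: {disk_detected, fan_spinning, gpu_fault, led_green, led_red, log_uploaded, network_up, replace_psu, safe_mode, temp_high} — 10 facts.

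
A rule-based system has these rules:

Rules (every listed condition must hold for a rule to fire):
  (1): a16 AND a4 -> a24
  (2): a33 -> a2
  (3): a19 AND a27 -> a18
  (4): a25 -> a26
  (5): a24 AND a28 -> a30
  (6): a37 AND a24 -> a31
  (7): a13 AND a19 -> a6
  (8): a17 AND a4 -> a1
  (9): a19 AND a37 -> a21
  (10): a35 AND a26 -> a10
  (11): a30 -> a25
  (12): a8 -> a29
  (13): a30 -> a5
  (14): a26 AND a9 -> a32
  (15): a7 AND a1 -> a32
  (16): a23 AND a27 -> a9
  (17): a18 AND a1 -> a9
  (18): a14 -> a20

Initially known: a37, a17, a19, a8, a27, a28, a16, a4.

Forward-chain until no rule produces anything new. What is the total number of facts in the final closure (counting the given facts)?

20

[1] (1) [a16 AND a4 -> a24]; (3) [a19 AND a27 -> a18]; (8) [a17 AND a4 -> a1]; (9) [a19 AND a37 -> a21]; (12) [a8 -> a29]. ⇒ new: a24, a18, a1, a21, a29.
[2] (5) [a24 AND a28 -> a30]; (6) [a37 AND a24 -> a31]; (17) [a18 AND a1 -> a9]. ⇒ new: a30, a31, a9.
[3] (11) [a30 -> a25]; (13) [a30 -> a5]. ⇒ new: a25, a5.
[4] (4) [a25 -> a26]. ⇒ new: a26.
[5] (14) [a26 AND a9 -> a32]. ⇒ new: a32.
Closure: {a1, a16, a17, a18, a19, a21, a24, a25, a26, a27, a28, a29, a30, a31, a32, a37, a4, a5, a8, a9} — 20 facts.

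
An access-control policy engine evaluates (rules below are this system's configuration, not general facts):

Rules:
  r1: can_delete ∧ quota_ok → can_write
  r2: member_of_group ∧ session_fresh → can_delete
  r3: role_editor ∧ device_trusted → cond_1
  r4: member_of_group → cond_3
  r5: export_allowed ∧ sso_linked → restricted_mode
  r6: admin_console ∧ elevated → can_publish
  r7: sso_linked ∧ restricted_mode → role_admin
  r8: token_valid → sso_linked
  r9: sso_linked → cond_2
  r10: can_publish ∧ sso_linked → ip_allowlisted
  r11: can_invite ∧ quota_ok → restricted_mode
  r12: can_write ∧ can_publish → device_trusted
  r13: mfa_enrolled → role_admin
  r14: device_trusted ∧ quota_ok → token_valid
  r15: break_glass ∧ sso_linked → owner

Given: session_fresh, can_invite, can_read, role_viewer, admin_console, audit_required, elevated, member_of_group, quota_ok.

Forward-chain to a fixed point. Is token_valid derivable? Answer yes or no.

[1] r2 [member_of_group ∧ session_fresh → can_delete]; r4 [member_of_group → cond_3]; r6 [admin_console ∧ elevated → can_publish]; r11 [can_invite ∧ quota_ok → restricted_mode]. ⇒ new: can_delete, cond_3, can_publish, restricted_mode.
[2] r1 [can_delete ∧ quota_ok → can_write]. ⇒ new: can_write.
[3] r12 [can_write ∧ can_publish → device_trusted]. ⇒ new: device_trusted.
[4] r14 [device_trusted ∧ quota_ok → token_valid]. ⇒ new: token_valid.
[5] r8 [token_valid → sso_linked]. ⇒ new: sso_linked.
[6] r7 [sso_linked ∧ restricted_mode → role_admin]; r9 [sso_linked → cond_2]; r10 [can_publish ∧ sso_linked → ip_allowlisted]. ⇒ new: role_admin, cond_2, ip_allowlisted.
token_valid appears in round 4, so it is derivable.

yes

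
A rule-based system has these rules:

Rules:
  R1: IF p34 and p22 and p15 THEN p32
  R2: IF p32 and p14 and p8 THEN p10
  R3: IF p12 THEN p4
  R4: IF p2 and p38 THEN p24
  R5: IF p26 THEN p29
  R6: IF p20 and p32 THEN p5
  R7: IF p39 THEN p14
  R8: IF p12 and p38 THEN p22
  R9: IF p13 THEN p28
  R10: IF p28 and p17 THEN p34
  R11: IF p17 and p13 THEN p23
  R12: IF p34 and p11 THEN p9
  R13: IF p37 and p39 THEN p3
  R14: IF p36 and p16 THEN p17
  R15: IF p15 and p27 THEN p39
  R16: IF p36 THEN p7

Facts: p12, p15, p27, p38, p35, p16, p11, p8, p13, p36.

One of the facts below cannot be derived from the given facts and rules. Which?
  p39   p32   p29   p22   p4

p29

Round 1 fires R3, R8, R9, R14, R15, R16, giving p4, p22, p28, p17, p39, p7.
Round 2 fires R7, R10, R11, giving p14, p34, p23.
Round 3 fires R1, R12, giving p32, p9.
Round 4 fires R2, giving p10.
Derived: p4 (round 1), p32 (round 3), p22 (round 1), p39 (round 1). p29 never appears in any round.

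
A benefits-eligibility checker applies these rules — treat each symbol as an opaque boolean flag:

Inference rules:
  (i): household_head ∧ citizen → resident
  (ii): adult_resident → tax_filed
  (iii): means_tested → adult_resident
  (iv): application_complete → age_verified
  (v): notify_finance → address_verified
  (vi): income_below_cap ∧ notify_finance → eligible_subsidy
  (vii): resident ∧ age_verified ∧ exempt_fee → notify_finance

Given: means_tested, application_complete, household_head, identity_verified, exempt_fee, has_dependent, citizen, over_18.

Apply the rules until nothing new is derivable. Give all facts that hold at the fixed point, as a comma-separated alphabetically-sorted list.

address_verified, adult_resident, age_verified, application_complete, citizen, exempt_fee, has_dependent, household_head, identity_verified, means_tested, notify_finance, over_18, resident, tax_filed

Round 1 fires (i), (iii), (iv), giving resident, adult_resident, age_verified.
Round 2 fires (ii), (vii), giving tax_filed, notify_finance.
Round 3 fires (v), giving address_verified.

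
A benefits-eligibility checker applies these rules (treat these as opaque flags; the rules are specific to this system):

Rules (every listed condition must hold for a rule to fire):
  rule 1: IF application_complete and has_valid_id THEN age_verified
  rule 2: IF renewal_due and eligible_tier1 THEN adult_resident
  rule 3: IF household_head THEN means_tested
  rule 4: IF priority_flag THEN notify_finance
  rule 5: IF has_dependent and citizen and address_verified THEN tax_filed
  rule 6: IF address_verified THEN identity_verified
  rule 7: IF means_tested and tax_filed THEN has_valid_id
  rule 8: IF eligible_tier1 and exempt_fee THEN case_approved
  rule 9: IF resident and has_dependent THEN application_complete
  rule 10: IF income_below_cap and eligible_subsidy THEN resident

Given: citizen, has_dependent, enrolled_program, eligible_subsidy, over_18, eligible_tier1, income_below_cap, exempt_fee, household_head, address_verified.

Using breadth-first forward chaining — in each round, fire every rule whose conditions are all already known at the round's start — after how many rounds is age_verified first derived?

3

Round 1 fires rule 3, rule 5, rule 6, rule 8, rule 10, giving means_tested, tax_filed, identity_verified, case_approved, resident.
Round 2 fires rule 7, rule 9, giving has_valid_id, application_complete.
Round 3 fires rule 1, giving age_verified.
age_verified first appears in round 3.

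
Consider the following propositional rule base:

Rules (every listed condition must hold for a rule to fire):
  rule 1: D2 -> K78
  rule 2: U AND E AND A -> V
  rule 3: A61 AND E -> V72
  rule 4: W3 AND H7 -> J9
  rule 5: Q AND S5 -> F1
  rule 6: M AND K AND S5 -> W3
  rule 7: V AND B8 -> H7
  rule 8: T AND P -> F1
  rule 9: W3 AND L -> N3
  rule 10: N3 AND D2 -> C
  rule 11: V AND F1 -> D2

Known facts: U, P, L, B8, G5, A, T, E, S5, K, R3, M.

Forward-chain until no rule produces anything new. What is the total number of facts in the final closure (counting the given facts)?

21

Round 1 — rule 2, rule 6, rule 8, derive V, W3, F1.
Round 2 — rule 7, rule 9, rule 11, derive H7, N3, D2.
Round 3 — rule 1, rule 4, rule 10, derive K78, J9, C.
Closure: {A, B8, C, D2, E, F1, G5, H7, J9, K, K78, L, M, N3, P, R3, S5, T, U, V, W3} — 21 facts.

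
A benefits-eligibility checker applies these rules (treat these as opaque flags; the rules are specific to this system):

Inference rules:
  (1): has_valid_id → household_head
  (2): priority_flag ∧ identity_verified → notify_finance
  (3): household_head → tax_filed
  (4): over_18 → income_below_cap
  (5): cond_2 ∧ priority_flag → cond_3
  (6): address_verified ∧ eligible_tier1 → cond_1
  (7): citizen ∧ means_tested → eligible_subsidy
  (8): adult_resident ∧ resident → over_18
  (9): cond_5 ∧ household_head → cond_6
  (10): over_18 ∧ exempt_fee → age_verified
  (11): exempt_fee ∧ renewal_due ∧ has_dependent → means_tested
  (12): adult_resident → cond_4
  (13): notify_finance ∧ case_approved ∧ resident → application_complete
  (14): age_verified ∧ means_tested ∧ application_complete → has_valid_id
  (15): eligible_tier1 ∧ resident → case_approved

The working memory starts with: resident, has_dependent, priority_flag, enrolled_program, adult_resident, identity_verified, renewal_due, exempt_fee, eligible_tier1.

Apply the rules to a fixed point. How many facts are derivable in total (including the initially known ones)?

20

Round 1: (2) [priority_flag ∧ identity_verified → notify_finance]; (8) [adult_resident ∧ resident → over_18]; (11) [exempt_fee ∧ renewal_due ∧ has_dependent → means_tested]; (12) [adult_resident → cond_4]; (15) [eligible_tier1 ∧ resident → case_approved]. New: notify_finance, over_18, means_tested, cond_4, case_approved.
Round 2: (4) [over_18 → income_below_cap]; (10) [over_18 ∧ exempt_fee → age_verified]; (13) [notify_finance ∧ case_approved ∧ resident → application_complete]. New: income_below_cap, age_verified, application_complete.
Round 3: (14) [age_verified ∧ means_tested ∧ application_complete → has_valid_id]. New: has_valid_id.
Round 4: (1) [has_valid_id → household_head]. New: household_head.
Round 5: (3) [household_head → tax_filed]. New: tax_filed.
Closure: {adult_resident, age_verified, application_complete, case_approved, cond_4, eligible_tier1, enrolled_program, exempt_fee, has_dependent, has_valid_id, household_head, identity_verified, income_below_cap, means_tested, notify_finance, over_18, priority_flag, renewal_due, resident, tax_filed} — 20 facts.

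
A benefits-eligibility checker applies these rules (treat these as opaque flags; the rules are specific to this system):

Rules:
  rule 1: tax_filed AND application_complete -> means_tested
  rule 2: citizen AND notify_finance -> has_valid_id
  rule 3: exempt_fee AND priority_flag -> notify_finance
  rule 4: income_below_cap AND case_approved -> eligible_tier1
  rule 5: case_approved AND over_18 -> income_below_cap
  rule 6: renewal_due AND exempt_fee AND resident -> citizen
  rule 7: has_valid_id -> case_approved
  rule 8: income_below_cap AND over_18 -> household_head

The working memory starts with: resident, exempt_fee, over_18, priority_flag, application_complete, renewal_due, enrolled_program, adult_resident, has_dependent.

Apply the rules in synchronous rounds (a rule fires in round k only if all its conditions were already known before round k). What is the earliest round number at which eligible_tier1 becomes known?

Round 1: rule 3 [exempt_fee AND priority_flag -> notify_finance]; rule 6 [renewal_due AND exempt_fee AND resident -> citizen]. New: notify_finance, citizen.
Round 2: rule 2 [citizen AND notify_finance -> has_valid_id]. New: has_valid_id.
Round 3: rule 7 [has_valid_id -> case_approved]. New: case_approved.
Round 4: rule 5 [case_approved AND over_18 -> income_below_cap]. New: income_below_cap.
Round 5: rule 4 [income_below_cap AND case_approved -> eligible_tier1]; rule 8 [income_below_cap AND over_18 -> household_head]. New: eligible_tier1, household_head.
eligible_tier1 first appears in round 5.

5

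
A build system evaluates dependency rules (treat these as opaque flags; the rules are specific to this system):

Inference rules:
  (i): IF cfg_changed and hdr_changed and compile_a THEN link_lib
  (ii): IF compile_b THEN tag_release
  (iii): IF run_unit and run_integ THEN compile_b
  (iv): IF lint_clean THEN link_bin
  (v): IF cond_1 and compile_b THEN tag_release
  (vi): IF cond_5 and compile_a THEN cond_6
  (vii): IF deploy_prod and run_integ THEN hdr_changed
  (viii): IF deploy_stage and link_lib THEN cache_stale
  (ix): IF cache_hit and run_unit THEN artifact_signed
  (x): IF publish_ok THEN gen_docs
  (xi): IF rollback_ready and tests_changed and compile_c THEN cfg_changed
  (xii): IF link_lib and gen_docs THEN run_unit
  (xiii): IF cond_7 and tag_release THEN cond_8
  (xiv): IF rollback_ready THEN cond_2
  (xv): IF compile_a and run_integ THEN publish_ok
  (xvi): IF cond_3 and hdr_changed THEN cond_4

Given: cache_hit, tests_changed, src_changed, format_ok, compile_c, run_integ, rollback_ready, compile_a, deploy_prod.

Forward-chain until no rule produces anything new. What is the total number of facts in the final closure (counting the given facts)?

[1] (vii) [IF deploy_prod and run_integ THEN hdr_changed]; (xi) [IF rollback_ready and tests_changed and compile_c THEN cfg_changed]; (xiv) [IF rollback_ready THEN cond_2]; (xv) [IF compile_a and run_integ THEN publish_ok]. ⇒ new: hdr_changed, cfg_changed, cond_2, publish_ok.
[2] (i) [IF cfg_changed and hdr_changed and compile_a THEN link_lib]; (x) [IF publish_ok THEN gen_docs]. ⇒ new: link_lib, gen_docs.
[3] (xii) [IF link_lib and gen_docs THEN run_unit]. ⇒ new: run_unit.
[4] (iii) [IF run_unit and run_integ THEN compile_b]; (ix) [IF cache_hit and run_unit THEN artifact_signed]. ⇒ new: compile_b, artifact_signed.
[5] (ii) [IF compile_b THEN tag_release]. ⇒ new: tag_release.
Closure: {artifact_signed, cache_hit, cfg_changed, compile_a, compile_b, compile_c, cond_2, deploy_prod, format_ok, gen_docs, hdr_changed, link_lib, publish_ok, rollback_ready, run_integ, run_unit, src_changed, tag_release, tests_changed} — 19 facts.

19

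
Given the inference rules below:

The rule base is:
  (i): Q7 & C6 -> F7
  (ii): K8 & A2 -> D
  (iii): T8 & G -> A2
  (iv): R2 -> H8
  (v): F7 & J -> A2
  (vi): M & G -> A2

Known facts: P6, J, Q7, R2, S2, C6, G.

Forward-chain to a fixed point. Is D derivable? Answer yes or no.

no

[1] (i) [Q7 & C6 -> F7]; (iv) [R2 -> H8]. ⇒ new: F7, H8.
[2] (v) [F7 & J -> A2]. ⇒ new: A2.
Fixed point reached. D is concluded only by (ii); (ii) needs K8 (never derived).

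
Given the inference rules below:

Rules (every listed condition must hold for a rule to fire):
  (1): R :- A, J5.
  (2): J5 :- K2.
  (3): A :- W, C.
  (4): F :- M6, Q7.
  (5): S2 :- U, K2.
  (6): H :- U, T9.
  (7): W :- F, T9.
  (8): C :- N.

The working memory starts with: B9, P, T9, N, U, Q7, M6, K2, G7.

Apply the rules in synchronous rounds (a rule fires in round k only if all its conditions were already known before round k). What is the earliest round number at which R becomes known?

Round 1 fires (2), (4), (5), (6), (8), giving J5, F, S2, H, C.
Round 2 fires (7), giving W.
Round 3 fires (3), giving A.
Round 4 fires (1), giving R.
R first appears in round 4.

4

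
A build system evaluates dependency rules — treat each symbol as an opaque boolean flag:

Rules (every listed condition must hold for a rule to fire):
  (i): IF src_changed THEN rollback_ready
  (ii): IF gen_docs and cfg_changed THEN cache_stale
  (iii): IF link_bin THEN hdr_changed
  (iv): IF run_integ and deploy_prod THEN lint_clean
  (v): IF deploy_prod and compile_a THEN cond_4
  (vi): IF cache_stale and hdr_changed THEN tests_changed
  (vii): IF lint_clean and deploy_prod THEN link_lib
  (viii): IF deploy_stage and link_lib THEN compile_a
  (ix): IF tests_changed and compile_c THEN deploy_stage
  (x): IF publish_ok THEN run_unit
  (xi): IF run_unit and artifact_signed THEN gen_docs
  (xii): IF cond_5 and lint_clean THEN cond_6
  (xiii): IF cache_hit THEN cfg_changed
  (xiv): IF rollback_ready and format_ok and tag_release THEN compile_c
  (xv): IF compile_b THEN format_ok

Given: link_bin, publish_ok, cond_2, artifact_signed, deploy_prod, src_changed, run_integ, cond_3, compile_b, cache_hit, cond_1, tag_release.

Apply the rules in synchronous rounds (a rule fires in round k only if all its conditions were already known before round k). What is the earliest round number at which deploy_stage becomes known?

Round 1: (i) [IF src_changed THEN rollback_ready]; (iii) [IF link_bin THEN hdr_changed]; (iv) [IF run_integ and deploy_prod THEN lint_clean]; (x) [IF publish_ok THEN run_unit]; (xiii) [IF cache_hit THEN cfg_changed]; (xv) [IF compile_b THEN format_ok]. New: rollback_ready, hdr_changed, lint_clean, run_unit, cfg_changed, format_ok.
Round 2: (vii) [IF lint_clean and deploy_prod THEN link_lib]; (xi) [IF run_unit and artifact_signed THEN gen_docs]; (xiv) [IF rollback_ready and format_ok and tag_release THEN compile_c]. New: link_lib, gen_docs, compile_c.
Round 3: (ii) [IF gen_docs and cfg_changed THEN cache_stale]. New: cache_stale.
Round 4: (vi) [IF cache_stale and hdr_changed THEN tests_changed]. New: tests_changed.
Round 5: (ix) [IF tests_changed and compile_c THEN deploy_stage]. New: deploy_stage.
deploy_stage first appears in round 5.

5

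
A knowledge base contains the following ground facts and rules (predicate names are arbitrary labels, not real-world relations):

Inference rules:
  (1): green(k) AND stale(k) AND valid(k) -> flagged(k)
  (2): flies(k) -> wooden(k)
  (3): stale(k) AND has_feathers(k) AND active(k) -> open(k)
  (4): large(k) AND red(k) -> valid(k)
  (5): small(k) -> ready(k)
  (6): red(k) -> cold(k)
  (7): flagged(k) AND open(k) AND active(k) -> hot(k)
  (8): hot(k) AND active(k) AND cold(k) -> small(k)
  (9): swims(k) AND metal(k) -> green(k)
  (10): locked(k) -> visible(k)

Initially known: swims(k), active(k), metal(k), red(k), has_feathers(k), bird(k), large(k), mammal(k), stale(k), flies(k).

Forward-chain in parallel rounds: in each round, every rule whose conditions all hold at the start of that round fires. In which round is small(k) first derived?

Round 1: (2) [flies(k) -> wooden(k)]; (3) [stale(k) AND has_feathers(k) AND active(k) -> open(k)]; (4) [large(k) AND red(k) -> valid(k)]; (6) [red(k) -> cold(k)]; (9) [swims(k) AND metal(k) -> green(k)]. Adds wooden(k), open(k), valid(k), cold(k), green(k).
Round 2: (1) [green(k) AND stale(k) AND valid(k) -> flagged(k)]. Adds flagged(k).
Round 3: (7) [flagged(k) AND open(k) AND active(k) -> hot(k)]. Adds hot(k).
Round 4: (8) [hot(k) AND active(k) AND cold(k) -> small(k)]. Adds small(k).
small(k) first appears in round 4.

4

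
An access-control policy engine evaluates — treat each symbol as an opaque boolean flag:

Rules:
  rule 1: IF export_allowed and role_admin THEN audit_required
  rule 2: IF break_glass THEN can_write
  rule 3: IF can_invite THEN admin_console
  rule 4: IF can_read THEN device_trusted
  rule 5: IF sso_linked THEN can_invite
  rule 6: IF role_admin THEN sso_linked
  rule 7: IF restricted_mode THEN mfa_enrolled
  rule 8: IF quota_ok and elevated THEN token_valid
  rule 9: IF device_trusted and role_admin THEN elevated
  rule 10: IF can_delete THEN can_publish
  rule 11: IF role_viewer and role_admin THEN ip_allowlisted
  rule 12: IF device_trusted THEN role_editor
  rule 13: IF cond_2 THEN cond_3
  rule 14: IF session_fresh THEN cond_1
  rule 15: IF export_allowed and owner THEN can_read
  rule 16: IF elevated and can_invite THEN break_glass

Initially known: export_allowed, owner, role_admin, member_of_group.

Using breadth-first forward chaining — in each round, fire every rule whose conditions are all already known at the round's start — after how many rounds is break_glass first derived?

Round 1: rule 1 [IF export_allowed and role_admin THEN audit_required]; rule 6 [IF role_admin THEN sso_linked]; rule 15 [IF export_allowed and owner THEN can_read]. New: audit_required, sso_linked, can_read.
Round 2: rule 4 [IF can_read THEN device_trusted]; rule 5 [IF sso_linked THEN can_invite]. New: device_trusted, can_invite.
Round 3: rule 3 [IF can_invite THEN admin_console]; rule 9 [IF device_trusted and role_admin THEN elevated]; rule 12 [IF device_trusted THEN role_editor]. New: admin_console, elevated, role_editor.
Round 4: rule 16 [IF elevated and can_invite THEN break_glass]. New: break_glass.
break_glass first appears in round 4.

4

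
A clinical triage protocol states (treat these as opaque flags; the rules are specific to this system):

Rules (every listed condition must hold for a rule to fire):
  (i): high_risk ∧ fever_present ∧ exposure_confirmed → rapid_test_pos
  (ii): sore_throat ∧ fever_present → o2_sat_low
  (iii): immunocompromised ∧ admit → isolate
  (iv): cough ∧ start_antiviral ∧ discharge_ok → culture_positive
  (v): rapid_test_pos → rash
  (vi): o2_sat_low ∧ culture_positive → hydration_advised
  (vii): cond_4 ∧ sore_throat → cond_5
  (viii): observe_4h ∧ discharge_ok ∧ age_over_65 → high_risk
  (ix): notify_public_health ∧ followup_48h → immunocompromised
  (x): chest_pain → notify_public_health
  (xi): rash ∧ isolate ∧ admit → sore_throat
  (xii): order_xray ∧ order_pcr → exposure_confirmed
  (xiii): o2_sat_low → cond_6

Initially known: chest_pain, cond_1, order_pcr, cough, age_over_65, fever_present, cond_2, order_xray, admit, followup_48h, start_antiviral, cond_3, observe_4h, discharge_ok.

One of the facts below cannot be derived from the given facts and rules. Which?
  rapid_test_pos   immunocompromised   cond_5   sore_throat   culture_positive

cond_5

Round 1: (iv) [cough ∧ start_antiviral ∧ discharge_ok → culture_positive]; (viii) [observe_4h ∧ discharge_ok ∧ age_over_65 → high_risk]; (x) [chest_pain → notify_public_health]; (xii) [order_xray ∧ order_pcr → exposure_confirmed]. New: culture_positive, high_risk, notify_public_health, exposure_confirmed.
Round 2: (i) [high_risk ∧ fever_present ∧ exposure_confirmed → rapid_test_pos]; (ix) [notify_public_health ∧ followup_48h → immunocompromised]. New: rapid_test_pos, immunocompromised.
Round 3: (iii) [immunocompromised ∧ admit → isolate]; (v) [rapid_test_pos → rash]. New: isolate, rash.
Round 4: (xi) [rash ∧ isolate ∧ admit → sore_throat]. New: sore_throat.
Round 5: (ii) [sore_throat ∧ fever_present → o2_sat_low]. New: o2_sat_low.
Round 6: (vi) [o2_sat_low ∧ culture_positive → hydration_advised]; (xiii) [o2_sat_low → cond_6]. New: hydration_advised, cond_6.
Derived: sore_throat (round 4), rapid_test_pos (round 2), culture_positive (round 1), immunocompromised (round 2). cond_5 never appears in any round.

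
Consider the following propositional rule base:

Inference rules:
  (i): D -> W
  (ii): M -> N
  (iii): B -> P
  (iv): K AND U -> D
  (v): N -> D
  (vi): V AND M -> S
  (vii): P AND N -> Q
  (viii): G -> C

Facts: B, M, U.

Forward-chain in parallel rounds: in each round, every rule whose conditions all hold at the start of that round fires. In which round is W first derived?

3

Round 1: (ii) [M -> N]; (iii) [B -> P]. Adds N, P.
Round 2: (v) [N -> D]; (vii) [P AND N -> Q]. Adds D, Q.
Round 3: (i) [D -> W]. Adds W.
W first appears in round 3.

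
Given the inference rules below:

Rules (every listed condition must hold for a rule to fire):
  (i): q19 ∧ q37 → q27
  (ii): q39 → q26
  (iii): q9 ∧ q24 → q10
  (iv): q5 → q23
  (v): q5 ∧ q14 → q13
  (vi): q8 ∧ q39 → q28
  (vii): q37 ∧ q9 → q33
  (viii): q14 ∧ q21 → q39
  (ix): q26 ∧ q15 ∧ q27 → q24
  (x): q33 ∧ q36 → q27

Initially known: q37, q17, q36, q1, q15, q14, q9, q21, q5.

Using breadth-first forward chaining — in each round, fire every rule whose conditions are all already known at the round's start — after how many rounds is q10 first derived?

Round 1: (iv) [q5 → q23]; (v) [q5 ∧ q14 → q13]; (vii) [q37 ∧ q9 → q33]; (viii) [q14 ∧ q21 → q39]. Adds q23, q13, q33, q39.
Round 2: (ii) [q39 → q26]; (x) [q33 ∧ q36 → q27]. Adds q26, q27.
Round 3: (ix) [q26 ∧ q15 ∧ q27 → q24]. Adds q24.
Round 4: (iii) [q9 ∧ q24 → q10]. Adds q10.
q10 first appears in round 4.

4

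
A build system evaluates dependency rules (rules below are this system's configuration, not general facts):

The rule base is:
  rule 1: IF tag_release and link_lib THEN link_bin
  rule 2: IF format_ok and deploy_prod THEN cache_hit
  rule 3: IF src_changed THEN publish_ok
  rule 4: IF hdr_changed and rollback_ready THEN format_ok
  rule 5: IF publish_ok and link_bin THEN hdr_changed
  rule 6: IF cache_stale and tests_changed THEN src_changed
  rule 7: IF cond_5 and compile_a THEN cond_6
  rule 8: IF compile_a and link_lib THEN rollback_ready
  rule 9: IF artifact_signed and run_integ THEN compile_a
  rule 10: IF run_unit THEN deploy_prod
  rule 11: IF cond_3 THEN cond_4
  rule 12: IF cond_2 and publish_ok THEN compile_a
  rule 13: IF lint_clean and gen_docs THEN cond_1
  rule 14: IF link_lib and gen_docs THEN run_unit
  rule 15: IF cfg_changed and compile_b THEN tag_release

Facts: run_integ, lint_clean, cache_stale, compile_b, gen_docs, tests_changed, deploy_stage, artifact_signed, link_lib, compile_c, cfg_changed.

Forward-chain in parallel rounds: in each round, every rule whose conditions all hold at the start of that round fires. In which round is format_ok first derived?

4

Round 1 fires rule 6, rule 9, rule 13, rule 14, rule 15, giving src_changed, compile_a, cond_1, run_unit, tag_release.
Round 2 fires rule 1, rule 3, rule 8, rule 10, giving link_bin, publish_ok, rollback_ready, deploy_prod.
Round 3 fires rule 5, giving hdr_changed.
Round 4 fires rule 4, giving format_ok.
format_ok first appears in round 4.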